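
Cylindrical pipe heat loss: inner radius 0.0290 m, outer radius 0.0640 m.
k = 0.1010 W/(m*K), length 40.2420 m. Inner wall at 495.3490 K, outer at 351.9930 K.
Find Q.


dT = 143.3560 K
ln(ro/ri) = 0.7916
Q = 2*pi*0.1010*40.2420*143.3560 / 0.7916 = 4624.8524 W

4624.8524 W


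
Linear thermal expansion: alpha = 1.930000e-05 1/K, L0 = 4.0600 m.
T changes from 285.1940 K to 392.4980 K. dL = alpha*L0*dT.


dT = 107.3040 K
dL = 1.930000e-05 * 4.0600 * 107.3040 = 0.008408 m
L_final = 4.068408 m

dL = 0.008408 m


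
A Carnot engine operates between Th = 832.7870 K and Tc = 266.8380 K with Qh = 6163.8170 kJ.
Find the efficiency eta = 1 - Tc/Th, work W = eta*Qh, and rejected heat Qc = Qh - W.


eta = 1 - 266.8380/832.7870 = 0.6796
W = 0.6796 * 6163.8170 = 4188.8335 kJ
Qc = 6163.8170 - 4188.8335 = 1974.9835 kJ

eta = 67.9584%, W = 4188.8335 kJ, Qc = 1974.9835 kJ


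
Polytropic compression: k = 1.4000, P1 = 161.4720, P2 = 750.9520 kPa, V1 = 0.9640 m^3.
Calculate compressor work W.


(k-1)/k = 0.2857
(P2/P1)^exp = 1.5514
W = 3.5000 * 161.4720 * 0.9640 * (1.5514 - 1) = 300.3961 kJ

300.3961 kJ


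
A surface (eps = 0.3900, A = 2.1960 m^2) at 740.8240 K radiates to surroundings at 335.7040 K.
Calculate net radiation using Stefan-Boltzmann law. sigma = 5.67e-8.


T^4 = 3.0120e+11
Tsurr^4 = 1.2701e+10
Q = 0.3900 * 5.67e-8 * 2.1960 * 2.8850e+11 = 14009.7463 W

14009.7463 W


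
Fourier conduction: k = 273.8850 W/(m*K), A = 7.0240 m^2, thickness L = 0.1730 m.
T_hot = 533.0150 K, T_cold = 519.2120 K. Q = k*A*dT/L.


dT = 13.8030 K
Q = 273.8850 * 7.0240 * 13.8030 / 0.1730 = 153490.0174 W

153490.0174 W


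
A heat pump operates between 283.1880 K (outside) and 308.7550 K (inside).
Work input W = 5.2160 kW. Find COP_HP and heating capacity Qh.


COP = 308.7550 / 25.5670 = 12.0763
Qh = 12.0763 * 5.2160 = 62.9900 kW

COP = 12.0763, Qh = 62.9900 kW


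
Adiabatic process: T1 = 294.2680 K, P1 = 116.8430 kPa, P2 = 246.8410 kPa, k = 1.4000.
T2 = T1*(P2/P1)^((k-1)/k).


(k-1)/k = 0.2857
(P2/P1)^exp = 1.2382
T2 = 294.2680 * 1.2382 = 364.3739 K

364.3739 K


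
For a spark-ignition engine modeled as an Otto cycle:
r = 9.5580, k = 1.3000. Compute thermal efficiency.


r^(k-1) = 1.9684
eta = 1 - 1/1.9684 = 0.4920 = 49.1969%

49.1969%


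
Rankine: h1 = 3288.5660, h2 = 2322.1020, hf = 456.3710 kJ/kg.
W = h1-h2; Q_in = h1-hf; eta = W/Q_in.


W = 966.4640 kJ/kg
Q_in = 2832.1950 kJ/kg
eta = 0.3412 = 34.1242%

eta = 34.1242%


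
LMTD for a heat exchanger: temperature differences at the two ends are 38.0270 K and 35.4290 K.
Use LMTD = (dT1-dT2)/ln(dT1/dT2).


dT1/dT2 = 1.0733
ln(dT1/dT2) = 0.0708
LMTD = 2.5980 / 0.0708 = 36.7127 K

36.7127 K


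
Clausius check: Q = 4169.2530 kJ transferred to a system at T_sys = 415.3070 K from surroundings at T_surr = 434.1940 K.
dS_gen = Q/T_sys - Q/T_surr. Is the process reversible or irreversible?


dS_sys = 4169.2530/415.3070 = 10.0390 kJ/K
dS_surr = -4169.2530/434.1940 = -9.6023 kJ/K
dS_gen = 10.0390 - 9.6023 = 0.4367 kJ/K (irreversible)

dS_gen = 0.4367 kJ/K, irreversible


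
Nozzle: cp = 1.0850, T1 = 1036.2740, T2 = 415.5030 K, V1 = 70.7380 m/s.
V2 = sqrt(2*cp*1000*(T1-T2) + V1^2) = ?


dT = 620.7710 K
2*cp*1000*dT = 1347073.0700
V1^2 = 5003.8646
V2 = sqrt(1352076.9346) = 1162.7884 m/s

1162.7884 m/s


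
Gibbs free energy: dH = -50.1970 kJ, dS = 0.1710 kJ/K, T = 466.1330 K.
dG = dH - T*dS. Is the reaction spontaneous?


T*dS = 466.1330 * 0.1710 = 79.7087 kJ
dG = -50.1970 - 79.7087 = -129.9057 kJ (spontaneous)

dG = -129.9057 kJ, spontaneous


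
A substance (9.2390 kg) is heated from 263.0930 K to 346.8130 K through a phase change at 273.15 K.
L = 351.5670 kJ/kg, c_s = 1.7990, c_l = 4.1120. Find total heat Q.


Q1 (sensible, solid) = 9.2390 * 1.7990 * 10.0570 = 167.1570 kJ
Q2 (latent) = 9.2390 * 351.5670 = 3248.1275 kJ
Q3 (sensible, liquid) = 9.2390 * 4.1120 * 73.6630 = 2798.5139 kJ
Q_total = 6213.7985 kJ

6213.7985 kJ


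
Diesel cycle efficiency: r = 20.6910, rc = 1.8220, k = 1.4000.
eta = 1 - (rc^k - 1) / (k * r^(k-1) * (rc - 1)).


r^(k-1) = 3.3598
rc^k = 2.3162
eta = 0.6596 = 65.9596%

65.9596%


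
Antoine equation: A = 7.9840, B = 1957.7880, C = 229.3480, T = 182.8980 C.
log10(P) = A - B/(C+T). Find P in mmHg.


C+T = 412.2460
B/(C+T) = 4.7491
log10(P) = 7.9840 - 4.7491 = 3.2349
P = 10^3.2349 = 1717.6038 mmHg

1717.6038 mmHg


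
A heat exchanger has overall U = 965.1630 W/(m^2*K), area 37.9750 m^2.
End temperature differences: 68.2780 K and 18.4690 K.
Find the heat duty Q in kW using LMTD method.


LMTD = 38.0950 K
Q = 965.1630 * 37.9750 * 38.0950 = 1396260.9114 W = 1396.2609 kW

1396.2609 kW


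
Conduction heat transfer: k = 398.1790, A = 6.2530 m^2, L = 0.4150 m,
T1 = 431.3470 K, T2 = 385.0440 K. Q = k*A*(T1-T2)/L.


dT = 46.3030 K
Q = 398.1790 * 6.2530 * 46.3030 / 0.4150 = 277797.1678 W

277797.1678 W


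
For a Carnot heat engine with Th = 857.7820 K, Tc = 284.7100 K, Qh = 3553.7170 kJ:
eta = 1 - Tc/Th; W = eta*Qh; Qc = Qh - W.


eta = 1 - 284.7100/857.7820 = 0.6681
W = 0.6681 * 3553.7170 = 2374.1880 kJ
Qc = 3553.7170 - 2374.1880 = 1179.5290 kJ

eta = 66.8086%, W = 2374.1880 kJ, Qc = 1179.5290 kJ


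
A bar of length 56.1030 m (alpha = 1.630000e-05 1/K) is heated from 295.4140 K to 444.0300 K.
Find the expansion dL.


dT = 148.6160 K
dL = 1.630000e-05 * 56.1030 * 148.6160 = 0.135906 m
L_final = 56.238906 m

dL = 0.135906 m


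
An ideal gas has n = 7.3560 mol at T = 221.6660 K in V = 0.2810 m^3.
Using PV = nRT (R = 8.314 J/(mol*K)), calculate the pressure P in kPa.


P = nRT/V = 7.3560 * 8.314 * 221.6660 / 0.2810
= 13556.6013 / 0.2810 = 48244.1329 Pa = 48.2441 kPa

48.2441 kPa


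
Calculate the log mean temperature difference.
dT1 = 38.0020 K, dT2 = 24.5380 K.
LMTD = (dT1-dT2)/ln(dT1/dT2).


dT1/dT2 = 1.5487
ln(dT1/dT2) = 0.4374
LMTD = 13.4640 / 0.4374 = 30.7808 K

30.7808 K


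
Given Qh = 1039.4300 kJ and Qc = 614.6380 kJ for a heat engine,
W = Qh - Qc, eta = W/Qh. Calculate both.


W = 1039.4300 - 614.6380 = 424.7920 kJ
eta = 424.7920 / 1039.4300 = 0.4087 = 40.8678%

W = 424.7920 kJ, eta = 40.8678%


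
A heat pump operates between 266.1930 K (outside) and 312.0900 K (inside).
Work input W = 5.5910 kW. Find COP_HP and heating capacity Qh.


COP = 312.0900 / 45.8970 = 6.7998
Qh = 6.7998 * 5.5910 = 38.0176 kW

COP = 6.7998, Qh = 38.0176 kW


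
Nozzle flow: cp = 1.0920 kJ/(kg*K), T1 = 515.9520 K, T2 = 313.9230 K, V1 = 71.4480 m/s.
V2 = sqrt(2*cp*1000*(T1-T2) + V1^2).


dT = 202.0290 K
2*cp*1000*dT = 441231.3360
V1^2 = 5104.8167
V2 = sqrt(446336.1527) = 668.0839 m/s

668.0839 m/s


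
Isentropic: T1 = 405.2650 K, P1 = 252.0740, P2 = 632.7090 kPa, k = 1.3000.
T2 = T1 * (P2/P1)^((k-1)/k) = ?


(k-1)/k = 0.2308
(P2/P1)^exp = 1.2366
T2 = 405.2650 * 1.2366 = 501.1549 K

501.1549 K


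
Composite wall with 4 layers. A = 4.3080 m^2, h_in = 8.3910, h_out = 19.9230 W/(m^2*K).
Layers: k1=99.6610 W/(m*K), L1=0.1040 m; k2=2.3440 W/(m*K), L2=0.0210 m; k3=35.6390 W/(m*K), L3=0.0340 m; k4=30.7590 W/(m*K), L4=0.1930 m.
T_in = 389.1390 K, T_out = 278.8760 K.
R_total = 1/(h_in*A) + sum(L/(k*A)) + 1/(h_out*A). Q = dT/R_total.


R_conv_in = 1/(8.3910*4.3080) = 0.0277
R_1 = 0.1040/(99.6610*4.3080) = 0.0002
R_2 = 0.0210/(2.3440*4.3080) = 0.0021
R_3 = 0.0340/(35.6390*4.3080) = 0.0002
R_4 = 0.1930/(30.7590*4.3080) = 0.0015
R_conv_out = 1/(19.9230*4.3080) = 0.0117
R_total = 0.0433 K/W
Q = 110.2630 / 0.0433 = 2545.6254 W

R_total = 0.0433 K/W, Q = 2545.6254 W


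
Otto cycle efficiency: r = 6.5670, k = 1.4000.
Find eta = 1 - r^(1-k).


r^(k-1) = 2.1230
eta = 1 - 1/2.1230 = 0.5290 = 52.8965%

52.8965%


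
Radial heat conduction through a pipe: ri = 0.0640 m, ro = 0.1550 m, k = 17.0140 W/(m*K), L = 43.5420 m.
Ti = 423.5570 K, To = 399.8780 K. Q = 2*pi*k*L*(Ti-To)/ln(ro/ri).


dT = 23.6790 K
ln(ro/ri) = 0.8845
Q = 2*pi*17.0140*43.5420*23.6790 / 0.8845 = 124606.1714 W

124606.1714 W


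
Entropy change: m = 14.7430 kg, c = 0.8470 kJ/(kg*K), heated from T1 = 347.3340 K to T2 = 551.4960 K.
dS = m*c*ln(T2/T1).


T2/T1 = 1.5878
ln(T2/T1) = 0.4623
dS = 14.7430 * 0.8470 * 0.4623 = 5.7735 kJ/K

5.7735 kJ/K


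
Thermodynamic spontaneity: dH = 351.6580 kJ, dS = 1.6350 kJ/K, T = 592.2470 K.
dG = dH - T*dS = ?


T*dS = 592.2470 * 1.6350 = 968.3238 kJ
dG = 351.6580 - 968.3238 = -616.6658 kJ (spontaneous)

dG = -616.6658 kJ, spontaneous


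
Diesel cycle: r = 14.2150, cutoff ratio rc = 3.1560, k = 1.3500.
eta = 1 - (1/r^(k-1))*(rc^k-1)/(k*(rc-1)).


r^(k-1) = 2.5320
rc^k = 4.7188
eta = 0.4954 = 49.5381%

49.5381%


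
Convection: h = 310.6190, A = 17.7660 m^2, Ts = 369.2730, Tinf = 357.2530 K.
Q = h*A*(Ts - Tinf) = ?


dT = 12.0200 K
Q = 310.6190 * 17.7660 * 12.0200 = 66331.8550 W

66331.8550 W


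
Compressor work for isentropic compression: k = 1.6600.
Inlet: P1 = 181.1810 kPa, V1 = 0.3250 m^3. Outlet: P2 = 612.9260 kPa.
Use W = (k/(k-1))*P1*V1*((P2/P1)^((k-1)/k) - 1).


(k-1)/k = 0.3976
(P2/P1)^exp = 1.6235
W = 2.5152 * 181.1810 * 0.3250 * (1.6235 - 1) = 92.3362 kJ

92.3362 kJ


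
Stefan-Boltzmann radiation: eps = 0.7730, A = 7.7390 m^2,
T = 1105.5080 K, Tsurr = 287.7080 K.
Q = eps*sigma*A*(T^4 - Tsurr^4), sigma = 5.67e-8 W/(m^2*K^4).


T^4 = 1.4936e+12
Tsurr^4 = 6.8518e+09
Q = 0.7730 * 5.67e-8 * 7.7390 * 1.4868e+12 = 504310.6290 W

504310.6290 W


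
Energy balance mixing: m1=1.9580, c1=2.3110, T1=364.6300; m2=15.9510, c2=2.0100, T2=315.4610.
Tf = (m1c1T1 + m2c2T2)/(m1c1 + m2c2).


num = 11764.0841
den = 36.5864
Tf = 321.5421 K

321.5421 K


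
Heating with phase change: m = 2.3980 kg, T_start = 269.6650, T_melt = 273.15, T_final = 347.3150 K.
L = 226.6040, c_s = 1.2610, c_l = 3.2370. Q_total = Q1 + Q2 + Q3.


Q1 (sensible, solid) = 2.3980 * 1.2610 * 3.4850 = 10.5382 kJ
Q2 (latent) = 2.3980 * 226.6040 = 543.3964 kJ
Q3 (sensible, liquid) = 2.3980 * 3.2370 * 74.1650 = 575.6929 kJ
Q_total = 1129.6275 kJ

1129.6275 kJ


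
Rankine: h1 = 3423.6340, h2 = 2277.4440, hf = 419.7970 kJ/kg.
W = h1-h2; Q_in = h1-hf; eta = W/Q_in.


W = 1146.1900 kJ/kg
Q_in = 3003.8370 kJ/kg
eta = 0.3816 = 38.1575%

eta = 38.1575%


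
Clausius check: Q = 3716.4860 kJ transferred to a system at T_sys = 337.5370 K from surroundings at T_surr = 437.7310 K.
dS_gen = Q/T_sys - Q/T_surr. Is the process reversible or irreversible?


dS_sys = 3716.4860/337.5370 = 11.0106 kJ/K
dS_surr = -3716.4860/437.7310 = -8.4903 kJ/K
dS_gen = 11.0106 - 8.4903 = 2.5203 kJ/K (irreversible)

dS_gen = 2.5203 kJ/K, irreversible


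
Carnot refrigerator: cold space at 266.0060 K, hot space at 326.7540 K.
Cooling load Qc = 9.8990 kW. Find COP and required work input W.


COP = 266.0060 / 60.7480 = 4.3788
W = 9.8990 / 4.3788 = 2.2606 kW

COP = 4.3788, W = 2.2606 kW


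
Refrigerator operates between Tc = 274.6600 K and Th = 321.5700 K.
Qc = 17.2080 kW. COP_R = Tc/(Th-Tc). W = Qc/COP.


COP = 274.6600 / 46.9100 = 5.8550
W = 17.2080 / 5.8550 = 2.9390 kW

COP = 5.8550, W = 2.9390 kW


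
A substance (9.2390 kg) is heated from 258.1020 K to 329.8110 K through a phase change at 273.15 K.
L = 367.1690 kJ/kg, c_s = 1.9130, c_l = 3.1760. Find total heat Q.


Q1 (sensible, solid) = 9.2390 * 1.9130 * 15.0480 = 265.9615 kJ
Q2 (latent) = 9.2390 * 367.1690 = 3392.2744 kJ
Q3 (sensible, liquid) = 9.2390 * 3.1760 * 56.6610 = 1662.6073 kJ
Q_total = 5320.8432 kJ

5320.8432 kJ


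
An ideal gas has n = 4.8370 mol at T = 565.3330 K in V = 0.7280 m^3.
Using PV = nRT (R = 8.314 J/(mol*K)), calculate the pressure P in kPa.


P = nRT/V = 4.8370 * 8.314 * 565.3330 / 0.7280
= 22734.7637 / 0.7280 = 31229.0710 Pa = 31.2291 kPa

31.2291 kPa


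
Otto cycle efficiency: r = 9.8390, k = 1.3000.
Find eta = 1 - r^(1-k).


r^(k-1) = 1.9856
eta = 1 - 1/1.9856 = 0.4964 = 49.6366%

49.6366%


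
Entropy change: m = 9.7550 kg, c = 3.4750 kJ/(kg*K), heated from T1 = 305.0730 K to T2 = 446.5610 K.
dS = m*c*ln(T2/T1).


T2/T1 = 1.4638
ln(T2/T1) = 0.3810
dS = 9.7550 * 3.4750 * 0.3810 = 12.9162 kJ/K

12.9162 kJ/K


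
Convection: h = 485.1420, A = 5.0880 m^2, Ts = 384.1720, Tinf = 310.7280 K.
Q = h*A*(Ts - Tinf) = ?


dT = 73.4440 K
Q = 485.1420 * 5.0880 * 73.4440 = 181289.3529 W

181289.3529 W


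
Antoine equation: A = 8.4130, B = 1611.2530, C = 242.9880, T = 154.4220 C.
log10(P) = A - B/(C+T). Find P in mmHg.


C+T = 397.4100
B/(C+T) = 4.0544
log10(P) = 8.4130 - 4.0544 = 4.3586
P = 10^4.3586 = 22835.7542 mmHg

22835.7542 mmHg


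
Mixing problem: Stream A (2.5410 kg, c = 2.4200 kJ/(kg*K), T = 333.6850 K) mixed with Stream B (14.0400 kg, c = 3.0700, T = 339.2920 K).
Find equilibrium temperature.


num = 16676.3377
den = 49.2520
Tf = 338.5920 K

338.5920 K


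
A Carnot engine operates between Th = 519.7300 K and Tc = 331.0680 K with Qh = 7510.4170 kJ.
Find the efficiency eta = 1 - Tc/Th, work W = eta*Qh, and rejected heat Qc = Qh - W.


eta = 1 - 331.0680/519.7300 = 0.3630
W = 0.3630 * 7510.4170 = 2726.2815 kJ
Qc = 7510.4170 - 2726.2815 = 4784.1355 kJ

eta = 36.3000%, W = 2726.2815 kJ, Qc = 4784.1355 kJ


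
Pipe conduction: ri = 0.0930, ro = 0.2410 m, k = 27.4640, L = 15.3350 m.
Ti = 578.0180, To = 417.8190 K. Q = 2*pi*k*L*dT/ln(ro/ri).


dT = 160.1990 K
ln(ro/ri) = 0.9522
Q = 2*pi*27.4640*15.3350*160.1990 / 0.9522 = 445205.2020 W

445205.2020 W


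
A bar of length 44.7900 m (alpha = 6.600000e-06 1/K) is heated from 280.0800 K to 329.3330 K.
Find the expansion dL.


dT = 49.2530 K
dL = 6.600000e-06 * 44.7900 * 49.2530 = 0.014560 m
L_final = 44.804560 m

dL = 0.014560 m


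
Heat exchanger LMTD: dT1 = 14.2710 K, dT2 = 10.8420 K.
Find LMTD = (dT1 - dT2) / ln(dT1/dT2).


dT1/dT2 = 1.3163
ln(dT1/dT2) = 0.2748
LMTD = 3.4290 / 0.2748 = 12.4781 K

12.4781 K


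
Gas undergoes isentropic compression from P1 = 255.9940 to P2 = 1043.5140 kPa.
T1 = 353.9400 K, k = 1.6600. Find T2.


(k-1)/k = 0.3976
(P2/P1)^exp = 1.7484
T2 = 353.9400 * 1.7484 = 618.8231 K

618.8231 K


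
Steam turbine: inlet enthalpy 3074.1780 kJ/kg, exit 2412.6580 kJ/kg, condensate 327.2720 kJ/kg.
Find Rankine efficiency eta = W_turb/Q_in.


W = 661.5200 kJ/kg
Q_in = 2746.9060 kJ/kg
eta = 0.2408 = 24.0824%

eta = 24.0824%


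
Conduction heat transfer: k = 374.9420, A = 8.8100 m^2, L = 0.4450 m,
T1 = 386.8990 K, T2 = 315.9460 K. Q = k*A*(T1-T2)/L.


dT = 70.9530 K
Q = 374.9420 * 8.8100 * 70.9530 / 0.4450 = 526684.7600 W

526684.7600 W


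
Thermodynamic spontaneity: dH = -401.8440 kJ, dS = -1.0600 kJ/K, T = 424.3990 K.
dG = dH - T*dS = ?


T*dS = 424.3990 * -1.0600 = -449.8629 kJ
dG = -401.8440 + 449.8629 = 48.0189 kJ (non-spontaneous)

dG = 48.0189 kJ, non-spontaneous


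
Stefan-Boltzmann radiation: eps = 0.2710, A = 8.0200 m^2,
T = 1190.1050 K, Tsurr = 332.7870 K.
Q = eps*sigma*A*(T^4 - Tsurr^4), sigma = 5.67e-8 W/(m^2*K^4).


T^4 = 2.0060e+12
Tsurr^4 = 1.2265e+10
Q = 0.2710 * 5.67e-8 * 8.0200 * 1.9938e+12 = 245699.5819 W

245699.5819 W


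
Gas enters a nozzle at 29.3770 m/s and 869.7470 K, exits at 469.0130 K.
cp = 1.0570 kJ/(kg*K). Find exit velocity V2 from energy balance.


dT = 400.7340 K
2*cp*1000*dT = 847151.6760
V1^2 = 863.0081
V2 = sqrt(848014.6841) = 920.8771 m/s

920.8771 m/s


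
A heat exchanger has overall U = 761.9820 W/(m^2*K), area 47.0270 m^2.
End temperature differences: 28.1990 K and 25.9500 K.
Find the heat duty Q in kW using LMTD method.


LMTD = 27.0589 K
Q = 761.9820 * 47.0270 * 27.0589 = 969622.1336 W = 969.6221 kW

969.6221 kW


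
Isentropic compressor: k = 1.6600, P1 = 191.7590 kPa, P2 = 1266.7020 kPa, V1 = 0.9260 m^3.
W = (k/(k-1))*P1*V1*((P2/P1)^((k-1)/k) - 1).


(k-1)/k = 0.3976
(P2/P1)^exp = 2.1183
W = 2.5152 * 191.7590 * 0.9260 * (2.1183 - 1) = 499.4562 kJ

499.4562 kJ


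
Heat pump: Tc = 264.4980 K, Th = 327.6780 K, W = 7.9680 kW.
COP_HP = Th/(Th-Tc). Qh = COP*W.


COP = 327.6780 / 63.1800 = 5.1864
Qh = 5.1864 * 7.9680 = 41.3254 kW

COP = 5.1864, Qh = 41.3254 kW


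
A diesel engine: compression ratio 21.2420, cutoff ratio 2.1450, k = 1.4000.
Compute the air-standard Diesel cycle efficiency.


r^(k-1) = 3.3953
rc^k = 2.9107
eta = 0.6489 = 64.8939%

64.8939%


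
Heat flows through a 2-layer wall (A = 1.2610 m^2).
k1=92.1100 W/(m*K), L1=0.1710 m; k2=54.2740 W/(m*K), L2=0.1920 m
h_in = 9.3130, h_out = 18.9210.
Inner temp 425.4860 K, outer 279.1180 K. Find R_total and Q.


R_conv_in = 1/(9.3130*1.2610) = 0.0852
R_1 = 0.1710/(92.1100*1.2610) = 0.0015
R_2 = 0.1920/(54.2740*1.2610) = 0.0028
R_conv_out = 1/(18.9210*1.2610) = 0.0419
R_total = 0.1313 K/W
Q = 146.3680 / 0.1313 = 1114.4041 W

R_total = 0.1313 K/W, Q = 1114.4041 W


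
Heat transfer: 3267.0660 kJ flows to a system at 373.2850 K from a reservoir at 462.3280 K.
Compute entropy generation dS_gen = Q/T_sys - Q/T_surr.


dS_sys = 3267.0660/373.2850 = 8.7522 kJ/K
dS_surr = -3267.0660/462.3280 = -7.0666 kJ/K
dS_gen = 8.7522 - 7.0666 = 1.6856 kJ/K (irreversible)

dS_gen = 1.6856 kJ/K, irreversible


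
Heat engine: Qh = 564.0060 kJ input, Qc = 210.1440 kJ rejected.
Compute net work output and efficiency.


W = 564.0060 - 210.1440 = 353.8620 kJ
eta = 353.8620 / 564.0060 = 0.6274 = 62.7408%

W = 353.8620 kJ, eta = 62.7408%


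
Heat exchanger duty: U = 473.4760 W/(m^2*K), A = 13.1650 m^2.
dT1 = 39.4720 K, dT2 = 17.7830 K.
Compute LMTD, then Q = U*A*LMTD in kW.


LMTD = 27.2014 K
Q = 473.4760 * 13.1650 * 27.2014 = 169554.8113 W = 169.5548 kW

169.5548 kW


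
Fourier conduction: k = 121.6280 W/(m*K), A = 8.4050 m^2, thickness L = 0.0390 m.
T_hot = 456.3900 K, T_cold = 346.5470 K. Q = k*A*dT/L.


dT = 109.8430 K
Q = 121.6280 * 8.4050 * 109.8430 / 0.0390 = 2879247.9209 W

2879247.9209 W


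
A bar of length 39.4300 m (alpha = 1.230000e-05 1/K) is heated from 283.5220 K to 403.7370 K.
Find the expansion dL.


dT = 120.2150 K
dL = 1.230000e-05 * 39.4300 * 120.2150 = 0.058303 m
L_final = 39.488303 m

dL = 0.058303 m


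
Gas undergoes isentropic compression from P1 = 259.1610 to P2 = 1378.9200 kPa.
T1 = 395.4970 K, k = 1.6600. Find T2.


(k-1)/k = 0.3976
(P2/P1)^exp = 1.9437
T2 = 395.4970 * 1.9437 = 768.7438 K

768.7438 K


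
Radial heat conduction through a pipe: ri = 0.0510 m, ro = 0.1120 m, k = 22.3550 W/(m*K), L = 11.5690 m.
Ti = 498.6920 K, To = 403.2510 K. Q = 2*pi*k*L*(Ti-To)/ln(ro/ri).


dT = 95.4410 K
ln(ro/ri) = 0.7867
Q = 2*pi*22.3550*11.5690*95.4410 / 0.7867 = 197147.3611 W

197147.3611 W


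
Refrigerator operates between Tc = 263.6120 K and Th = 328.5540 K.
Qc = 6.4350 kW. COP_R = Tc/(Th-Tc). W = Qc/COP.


COP = 263.6120 / 64.9420 = 4.0592
W = 6.4350 / 4.0592 = 1.5853 kW

COP = 4.0592, W = 1.5853 kW


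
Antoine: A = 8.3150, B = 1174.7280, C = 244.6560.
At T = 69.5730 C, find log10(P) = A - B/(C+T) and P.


C+T = 314.2290
B/(C+T) = 3.7384
log10(P) = 8.3150 - 3.7384 = 4.5766
P = 10^4.5766 = 37718.5051 mmHg

37718.5051 mmHg


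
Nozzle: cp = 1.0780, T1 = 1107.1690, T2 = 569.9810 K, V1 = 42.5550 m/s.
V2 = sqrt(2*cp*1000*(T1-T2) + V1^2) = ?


dT = 537.1880 K
2*cp*1000*dT = 1158177.3280
V1^2 = 1810.9280
V2 = sqrt(1159988.2560) = 1077.0275 m/s

1077.0275 m/s


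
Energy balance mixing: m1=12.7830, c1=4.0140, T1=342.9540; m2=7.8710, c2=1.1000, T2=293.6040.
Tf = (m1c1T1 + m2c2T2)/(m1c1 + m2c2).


num = 20139.3525
den = 59.9691
Tf = 335.8290 K

335.8290 K


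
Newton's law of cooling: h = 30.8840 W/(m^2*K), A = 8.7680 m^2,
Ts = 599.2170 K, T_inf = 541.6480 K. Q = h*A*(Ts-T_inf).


dT = 57.5690 K
Q = 30.8840 * 8.7680 * 57.5690 = 15589.1620 W

15589.1620 W


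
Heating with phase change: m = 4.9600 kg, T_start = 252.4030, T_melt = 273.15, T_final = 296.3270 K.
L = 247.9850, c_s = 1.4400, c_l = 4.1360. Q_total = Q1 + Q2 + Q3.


Q1 (sensible, solid) = 4.9600 * 1.4400 * 20.7470 = 148.1834 kJ
Q2 (latent) = 4.9600 * 247.9850 = 1230.0056 kJ
Q3 (sensible, liquid) = 4.9600 * 4.1360 * 23.1770 = 475.4660 kJ
Q_total = 1853.6549 kJ

1853.6549 kJ


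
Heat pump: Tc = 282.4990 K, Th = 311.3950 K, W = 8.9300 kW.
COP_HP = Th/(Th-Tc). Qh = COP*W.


COP = 311.3950 / 28.8960 = 10.7764
Qh = 10.7764 * 8.9300 = 96.2333 kW

COP = 10.7764, Qh = 96.2333 kW


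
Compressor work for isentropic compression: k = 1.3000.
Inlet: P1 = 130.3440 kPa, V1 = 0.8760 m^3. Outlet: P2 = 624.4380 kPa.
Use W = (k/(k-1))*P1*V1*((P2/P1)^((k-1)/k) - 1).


(k-1)/k = 0.2308
(P2/P1)^exp = 1.4355
W = 4.3333 * 130.3440 * 0.8760 * (1.4355 - 1) = 215.4985 kJ

215.4985 kJ


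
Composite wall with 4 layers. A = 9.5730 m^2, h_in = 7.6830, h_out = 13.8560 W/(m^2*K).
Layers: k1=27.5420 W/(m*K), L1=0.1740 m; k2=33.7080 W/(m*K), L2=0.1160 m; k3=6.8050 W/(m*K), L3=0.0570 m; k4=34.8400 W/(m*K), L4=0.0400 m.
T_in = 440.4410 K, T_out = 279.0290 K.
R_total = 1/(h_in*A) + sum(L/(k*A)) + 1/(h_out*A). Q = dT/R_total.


R_conv_in = 1/(7.6830*9.5730) = 0.0136
R_1 = 0.1740/(27.5420*9.5730) = 0.0007
R_2 = 0.1160/(33.7080*9.5730) = 0.0004
R_3 = 0.0570/(6.8050*9.5730) = 0.0009
R_4 = 0.0400/(34.8400*9.5730) = 0.0001
R_conv_out = 1/(13.8560*9.5730) = 0.0075
R_total = 0.0231 K/W
Q = 161.4120 / 0.0231 = 6972.5449 W

R_total = 0.0231 K/W, Q = 6972.5449 W


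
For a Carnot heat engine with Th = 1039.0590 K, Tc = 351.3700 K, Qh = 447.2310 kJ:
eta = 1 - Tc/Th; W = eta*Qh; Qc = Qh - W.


eta = 1 - 351.3700/1039.0590 = 0.6618
W = 0.6618 * 447.2310 = 295.9946 kJ
Qc = 447.2310 - 295.9946 = 151.2364 kJ

eta = 66.1838%, W = 295.9946 kJ, Qc = 151.2364 kJ


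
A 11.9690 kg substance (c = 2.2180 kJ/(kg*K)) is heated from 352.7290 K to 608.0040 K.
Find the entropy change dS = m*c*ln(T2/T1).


T2/T1 = 1.7237
ln(T2/T1) = 0.5445
dS = 11.9690 * 2.2180 * 0.5445 = 14.4545 kJ/K

14.4545 kJ/K


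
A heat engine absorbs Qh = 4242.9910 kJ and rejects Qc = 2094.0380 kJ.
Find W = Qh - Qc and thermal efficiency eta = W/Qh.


W = 4242.9910 - 2094.0380 = 2148.9530 kJ
eta = 2148.9530 / 4242.9910 = 0.5065 = 50.6471%

W = 2148.9530 kJ, eta = 50.6471%


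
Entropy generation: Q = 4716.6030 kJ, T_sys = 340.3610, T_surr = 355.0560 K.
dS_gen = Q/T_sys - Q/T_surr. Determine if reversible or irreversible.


dS_sys = 4716.6030/340.3610 = 13.8576 kJ/K
dS_surr = -4716.6030/355.0560 = -13.2841 kJ/K
dS_gen = 13.8576 - 13.2841 = 0.5735 kJ/K (irreversible)

dS_gen = 0.5735 kJ/K, irreversible


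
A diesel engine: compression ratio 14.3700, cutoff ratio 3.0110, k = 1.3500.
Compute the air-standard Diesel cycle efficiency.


r^(k-1) = 2.5416
rc^k = 4.4285
eta = 0.5031 = 50.3119%

50.3119%


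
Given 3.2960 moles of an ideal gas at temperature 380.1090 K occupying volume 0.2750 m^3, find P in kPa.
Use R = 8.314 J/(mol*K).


P = nRT/V = 3.2960 * 8.314 * 380.1090 / 0.2750
= 10416.1056 / 0.2750 = 37876.7478 Pa = 37.8767 kPa

37.8767 kPa


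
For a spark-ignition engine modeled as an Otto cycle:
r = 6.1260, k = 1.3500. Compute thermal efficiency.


r^(k-1) = 1.8859
eta = 1 - 1/1.8859 = 0.4697 = 46.9741%

46.9741%


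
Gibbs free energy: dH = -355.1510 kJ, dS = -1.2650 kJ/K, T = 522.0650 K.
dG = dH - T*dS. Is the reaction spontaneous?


T*dS = 522.0650 * -1.2650 = -660.4122 kJ
dG = -355.1510 + 660.4122 = 305.2612 kJ (non-spontaneous)

dG = 305.2612 kJ, non-spontaneous


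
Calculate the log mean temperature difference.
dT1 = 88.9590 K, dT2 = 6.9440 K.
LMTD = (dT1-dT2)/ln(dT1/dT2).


dT1/dT2 = 12.8109
ln(dT1/dT2) = 2.5503
LMTD = 82.0150 / 2.5503 = 32.1590 K

32.1590 K


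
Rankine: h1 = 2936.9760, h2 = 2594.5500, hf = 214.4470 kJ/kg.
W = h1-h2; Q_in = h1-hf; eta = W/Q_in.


W = 342.4260 kJ/kg
Q_in = 2722.5290 kJ/kg
eta = 0.1258 = 12.5775%

eta = 12.5775%


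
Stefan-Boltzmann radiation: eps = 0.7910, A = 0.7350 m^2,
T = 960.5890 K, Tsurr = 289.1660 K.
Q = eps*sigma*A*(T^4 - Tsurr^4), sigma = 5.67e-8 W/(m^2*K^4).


T^4 = 8.5143e+11
Tsurr^4 = 6.9918e+09
Q = 0.7910 * 5.67e-8 * 0.7350 * 8.4444e+11 = 27836.6042 W

27836.6042 W


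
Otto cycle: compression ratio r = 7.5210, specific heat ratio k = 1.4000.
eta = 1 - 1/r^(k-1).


r^(k-1) = 2.2414
eta = 1 - 1/2.2414 = 0.5538 = 55.3841%

55.3841%


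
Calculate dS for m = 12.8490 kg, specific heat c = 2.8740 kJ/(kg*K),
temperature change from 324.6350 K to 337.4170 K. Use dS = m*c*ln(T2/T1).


T2/T1 = 1.0394
ln(T2/T1) = 0.0386
dS = 12.8490 * 2.8740 * 0.0386 = 1.4261 kJ/K

1.4261 kJ/K


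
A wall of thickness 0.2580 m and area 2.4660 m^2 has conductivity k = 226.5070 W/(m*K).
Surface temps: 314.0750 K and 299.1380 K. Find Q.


dT = 14.9370 K
Q = 226.5070 * 2.4660 * 14.9370 / 0.2580 = 32338.3886 W

32338.3886 W


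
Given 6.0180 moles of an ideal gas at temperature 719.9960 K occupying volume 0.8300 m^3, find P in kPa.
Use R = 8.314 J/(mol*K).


P = nRT/V = 6.0180 * 8.314 * 719.9960 / 0.8300
= 36024.0293 / 0.8300 = 43402.4449 Pa = 43.4024 kPa

43.4024 kPa


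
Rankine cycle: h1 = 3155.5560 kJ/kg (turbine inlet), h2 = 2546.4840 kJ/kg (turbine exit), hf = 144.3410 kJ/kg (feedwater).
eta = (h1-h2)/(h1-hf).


W = 609.0720 kJ/kg
Q_in = 3011.2150 kJ/kg
eta = 0.2023 = 20.2268%

eta = 20.2268%


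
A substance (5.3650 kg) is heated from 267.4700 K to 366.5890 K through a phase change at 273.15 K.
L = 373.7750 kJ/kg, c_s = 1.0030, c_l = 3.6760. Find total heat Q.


Q1 (sensible, solid) = 5.3650 * 1.0030 * 5.6800 = 30.5646 kJ
Q2 (latent) = 5.3650 * 373.7750 = 2005.3029 kJ
Q3 (sensible, liquid) = 5.3650 * 3.6760 * 93.4390 = 1842.7797 kJ
Q_total = 3878.6472 kJ

3878.6472 kJ


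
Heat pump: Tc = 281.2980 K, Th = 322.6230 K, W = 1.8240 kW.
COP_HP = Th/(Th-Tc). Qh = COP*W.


COP = 322.6230 / 41.3250 = 7.8070
Qh = 7.8070 * 1.8240 = 14.2399 kW

COP = 7.8070, Qh = 14.2399 kW


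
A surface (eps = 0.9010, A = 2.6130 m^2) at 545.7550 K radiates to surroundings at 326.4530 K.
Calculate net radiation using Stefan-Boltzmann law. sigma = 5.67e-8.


T^4 = 8.8714e+10
Tsurr^4 = 1.1357e+10
Q = 0.9010 * 5.67e-8 * 2.6130 * 7.7356e+10 = 10326.2499 W

10326.2499 W


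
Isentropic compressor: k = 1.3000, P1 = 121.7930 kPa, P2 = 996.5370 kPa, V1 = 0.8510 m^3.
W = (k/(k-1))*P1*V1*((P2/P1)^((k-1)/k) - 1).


(k-1)/k = 0.2308
(P2/P1)^exp = 1.6243
W = 4.3333 * 121.7930 * 0.8510 * (1.6243 - 1) = 280.3869 kJ

280.3869 kJ


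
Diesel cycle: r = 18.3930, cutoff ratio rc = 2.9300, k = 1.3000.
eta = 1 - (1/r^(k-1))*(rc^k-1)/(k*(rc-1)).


r^(k-1) = 2.3955
rc^k = 4.0451
eta = 0.4934 = 49.3356%

49.3356%


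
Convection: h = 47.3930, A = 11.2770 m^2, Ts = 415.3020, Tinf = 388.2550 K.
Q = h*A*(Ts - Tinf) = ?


dT = 27.0470 K
Q = 47.3930 * 11.2770 * 27.0470 = 14455.2924 W

14455.2924 W


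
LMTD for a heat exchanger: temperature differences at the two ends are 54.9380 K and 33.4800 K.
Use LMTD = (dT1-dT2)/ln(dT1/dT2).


dT1/dT2 = 1.6409
ln(dT1/dT2) = 0.4953
LMTD = 21.4580 / 0.4953 = 43.3270 K

43.3270 K


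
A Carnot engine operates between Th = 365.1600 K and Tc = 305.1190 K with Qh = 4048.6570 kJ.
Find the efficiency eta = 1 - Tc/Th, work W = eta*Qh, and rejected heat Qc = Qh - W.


eta = 1 - 305.1190/365.1600 = 0.1644
W = 0.1644 * 4048.6570 = 665.6956 kJ
Qc = 4048.6570 - 665.6956 = 3382.9614 kJ

eta = 16.4424%, W = 665.6956 kJ, Qc = 3382.9614 kJ


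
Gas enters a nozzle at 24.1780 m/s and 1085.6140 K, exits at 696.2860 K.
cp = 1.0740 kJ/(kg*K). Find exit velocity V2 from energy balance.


dT = 389.3280 K
2*cp*1000*dT = 836276.5440
V1^2 = 584.5757
V2 = sqrt(836861.1197) = 914.8011 m/s

914.8011 m/s


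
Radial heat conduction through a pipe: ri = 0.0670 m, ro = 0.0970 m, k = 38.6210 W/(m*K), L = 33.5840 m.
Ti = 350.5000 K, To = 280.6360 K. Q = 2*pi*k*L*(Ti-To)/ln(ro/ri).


dT = 69.8640 K
ln(ro/ri) = 0.3700
Q = 2*pi*38.6210*33.5840*69.8640 / 0.3700 = 1538742.6039 W

1538742.6039 W


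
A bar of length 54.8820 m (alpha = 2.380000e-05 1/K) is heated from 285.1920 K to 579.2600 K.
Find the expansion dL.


dT = 294.0680 K
dL = 2.380000e-05 * 54.8820 * 294.0680 = 0.384109 m
L_final = 55.266109 m

dL = 0.384109 m


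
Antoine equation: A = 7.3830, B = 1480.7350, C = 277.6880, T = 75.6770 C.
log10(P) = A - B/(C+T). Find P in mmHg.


C+T = 353.3650
B/(C+T) = 4.1904
log10(P) = 7.3830 - 4.1904 = 3.1926
P = 10^3.1926 = 1558.1746 mmHg

1558.1746 mmHg


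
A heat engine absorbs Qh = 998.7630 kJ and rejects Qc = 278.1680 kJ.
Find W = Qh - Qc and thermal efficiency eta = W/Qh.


W = 998.7630 - 278.1680 = 720.5950 kJ
eta = 720.5950 / 998.7630 = 0.7215 = 72.1487%

W = 720.5950 kJ, eta = 72.1487%


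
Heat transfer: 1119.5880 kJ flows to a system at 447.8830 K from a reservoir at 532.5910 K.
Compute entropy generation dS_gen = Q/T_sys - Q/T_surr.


dS_sys = 1119.5880/447.8830 = 2.4997 kJ/K
dS_surr = -1119.5880/532.5910 = -2.1022 kJ/K
dS_gen = 2.4997 - 2.1022 = 0.3976 kJ/K (irreversible)

dS_gen = 0.3976 kJ/K, irreversible


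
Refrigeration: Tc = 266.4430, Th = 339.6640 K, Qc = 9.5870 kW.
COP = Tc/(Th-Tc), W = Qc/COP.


COP = 266.4430 / 73.2210 = 3.6389
W = 9.5870 / 3.6389 = 2.6346 kW

COP = 3.6389, W = 2.6346 kW


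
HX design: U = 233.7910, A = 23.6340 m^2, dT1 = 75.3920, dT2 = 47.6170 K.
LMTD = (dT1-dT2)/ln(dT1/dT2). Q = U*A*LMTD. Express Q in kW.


LMTD = 60.4446 K
Q = 233.7910 * 23.6340 * 60.4446 = 333981.8492 W = 333.9818 kW

333.9818 kW


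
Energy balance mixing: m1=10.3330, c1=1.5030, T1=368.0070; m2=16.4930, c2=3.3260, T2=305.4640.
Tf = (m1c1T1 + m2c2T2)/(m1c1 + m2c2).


num = 22471.7794
den = 70.3862
Tf = 319.2639 K

319.2639 K


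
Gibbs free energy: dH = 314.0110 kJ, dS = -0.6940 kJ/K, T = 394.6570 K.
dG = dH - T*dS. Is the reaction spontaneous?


T*dS = 394.6570 * -0.6940 = -273.8920 kJ
dG = 314.0110 + 273.8920 = 587.9030 kJ (non-spontaneous)

dG = 587.9030 kJ, non-spontaneous


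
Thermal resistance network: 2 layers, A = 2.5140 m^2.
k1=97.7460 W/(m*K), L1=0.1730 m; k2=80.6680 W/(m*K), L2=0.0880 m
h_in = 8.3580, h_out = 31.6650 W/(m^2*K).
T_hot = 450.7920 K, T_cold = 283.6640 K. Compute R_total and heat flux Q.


R_conv_in = 1/(8.3580*2.5140) = 0.0476
R_1 = 0.1730/(97.7460*2.5140) = 0.0007
R_2 = 0.0880/(80.6680*2.5140) = 0.0004
R_conv_out = 1/(31.6650*2.5140) = 0.0126
R_total = 0.0613 K/W
Q = 167.1280 / 0.0613 = 2726.7656 W

R_total = 0.0613 K/W, Q = 2726.7656 W


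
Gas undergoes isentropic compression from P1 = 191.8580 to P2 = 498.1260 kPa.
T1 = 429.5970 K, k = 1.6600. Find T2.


(k-1)/k = 0.3976
(P2/P1)^exp = 1.4613
T2 = 429.5970 * 1.4613 = 627.7786 K

627.7786 K


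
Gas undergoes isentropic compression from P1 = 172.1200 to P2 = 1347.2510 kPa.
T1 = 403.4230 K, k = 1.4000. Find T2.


(k-1)/k = 0.2857
(P2/P1)^exp = 1.8002
T2 = 403.4230 * 1.8002 = 726.2395 K

726.2395 K


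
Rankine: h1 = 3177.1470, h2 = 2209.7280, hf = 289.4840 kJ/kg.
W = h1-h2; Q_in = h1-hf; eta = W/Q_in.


W = 967.4190 kJ/kg
Q_in = 2887.6630 kJ/kg
eta = 0.3350 = 33.5018%

eta = 33.5018%


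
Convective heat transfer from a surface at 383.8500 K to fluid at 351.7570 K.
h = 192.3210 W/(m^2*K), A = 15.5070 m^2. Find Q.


dT = 32.0930 K
Q = 192.3210 * 15.5070 * 32.0930 = 95711.6518 W

95711.6518 W


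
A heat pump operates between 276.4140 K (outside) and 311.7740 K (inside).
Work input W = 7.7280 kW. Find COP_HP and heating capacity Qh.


COP = 311.7740 / 35.3600 = 8.8171
Qh = 8.8171 * 7.7280 = 68.1388 kW

COP = 8.8171, Qh = 68.1388 kW


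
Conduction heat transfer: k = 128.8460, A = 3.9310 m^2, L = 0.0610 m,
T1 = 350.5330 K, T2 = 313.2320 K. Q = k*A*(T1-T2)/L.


dT = 37.3010 K
Q = 128.8460 * 3.9310 * 37.3010 / 0.0610 = 309716.7007 W

309716.7007 W


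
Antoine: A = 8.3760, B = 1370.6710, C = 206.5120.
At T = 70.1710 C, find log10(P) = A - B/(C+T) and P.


C+T = 276.6830
B/(C+T) = 4.9539
log10(P) = 8.3760 - 4.9539 = 3.4221
P = 10^3.4221 = 2642.7734 mmHg

2642.7734 mmHg


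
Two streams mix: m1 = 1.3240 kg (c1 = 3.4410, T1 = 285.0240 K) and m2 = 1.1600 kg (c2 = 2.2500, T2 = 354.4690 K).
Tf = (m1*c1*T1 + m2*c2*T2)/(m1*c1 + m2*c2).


num = 2223.7004
den = 7.1659
Tf = 310.3177 K

310.3177 K


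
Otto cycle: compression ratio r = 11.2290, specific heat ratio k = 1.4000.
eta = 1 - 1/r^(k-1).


r^(k-1) = 2.6311
eta = 1 - 1/2.6311 = 0.6199 = 61.9930%

61.9930%


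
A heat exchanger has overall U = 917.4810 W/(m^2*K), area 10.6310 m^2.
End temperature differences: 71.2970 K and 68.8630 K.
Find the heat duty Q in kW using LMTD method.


LMTD = 70.0730 K
Q = 917.4810 * 10.6310 * 70.0730 = 683473.4168 W = 683.4734 kW

683.4734 kW


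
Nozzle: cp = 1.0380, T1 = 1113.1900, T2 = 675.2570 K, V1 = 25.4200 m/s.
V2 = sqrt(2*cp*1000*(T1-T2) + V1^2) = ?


dT = 437.9330 K
2*cp*1000*dT = 909148.9080
V1^2 = 646.1764
V2 = sqrt(909795.0844) = 953.8318 m/s

953.8318 m/s


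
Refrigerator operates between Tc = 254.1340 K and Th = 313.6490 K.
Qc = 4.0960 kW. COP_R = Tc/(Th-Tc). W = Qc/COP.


COP = 254.1340 / 59.5150 = 4.2701
W = 4.0960 / 4.2701 = 0.9592 kW

COP = 4.2701, W = 0.9592 kW


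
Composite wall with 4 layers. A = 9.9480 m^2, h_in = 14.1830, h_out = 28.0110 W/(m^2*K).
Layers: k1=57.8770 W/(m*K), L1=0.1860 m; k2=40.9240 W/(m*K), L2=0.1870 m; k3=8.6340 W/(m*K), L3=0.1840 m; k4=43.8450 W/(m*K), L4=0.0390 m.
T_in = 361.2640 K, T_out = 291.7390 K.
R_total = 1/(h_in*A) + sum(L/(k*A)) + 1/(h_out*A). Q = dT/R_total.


R_conv_in = 1/(14.1830*9.9480) = 0.0071
R_1 = 0.1860/(57.8770*9.9480) = 0.0003
R_2 = 0.1870/(40.9240*9.9480) = 0.0005
R_3 = 0.1840/(8.6340*9.9480) = 0.0021
R_4 = 0.0390/(43.8450*9.9480) = 8.9415e-05
R_conv_out = 1/(28.0110*9.9480) = 0.0036
R_total = 0.0137 K/W
Q = 69.5250 / 0.0137 = 5078.4187 W

R_total = 0.0137 K/W, Q = 5078.4187 W


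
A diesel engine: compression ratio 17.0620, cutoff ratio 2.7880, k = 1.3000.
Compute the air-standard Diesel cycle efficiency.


r^(k-1) = 2.3421
rc^k = 3.7921
eta = 0.4871 = 48.7124%

48.7124%


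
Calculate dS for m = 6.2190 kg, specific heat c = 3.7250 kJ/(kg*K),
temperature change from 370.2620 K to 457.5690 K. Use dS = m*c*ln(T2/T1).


T2/T1 = 1.2358
ln(T2/T1) = 0.2117
dS = 6.2190 * 3.7250 * 0.2117 = 4.9046 kJ/K

4.9046 kJ/K


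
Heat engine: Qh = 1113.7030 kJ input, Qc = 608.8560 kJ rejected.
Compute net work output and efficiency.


W = 1113.7030 - 608.8560 = 504.8470 kJ
eta = 504.8470 / 1113.7030 = 0.4533 = 45.3305%

W = 504.8470 kJ, eta = 45.3305%


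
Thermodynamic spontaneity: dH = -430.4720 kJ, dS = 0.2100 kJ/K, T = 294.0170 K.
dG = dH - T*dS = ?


T*dS = 294.0170 * 0.2100 = 61.7436 kJ
dG = -430.4720 - 61.7436 = -492.2156 kJ (spontaneous)

dG = -492.2156 kJ, spontaneous


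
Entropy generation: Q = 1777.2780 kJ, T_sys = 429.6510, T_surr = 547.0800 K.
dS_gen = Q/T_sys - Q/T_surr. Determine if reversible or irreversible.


dS_sys = 1777.2780/429.6510 = 4.1366 kJ/K
dS_surr = -1777.2780/547.0800 = -3.2487 kJ/K
dS_gen = 4.1366 - 3.2487 = 0.8879 kJ/K (irreversible)

dS_gen = 0.8879 kJ/K, irreversible


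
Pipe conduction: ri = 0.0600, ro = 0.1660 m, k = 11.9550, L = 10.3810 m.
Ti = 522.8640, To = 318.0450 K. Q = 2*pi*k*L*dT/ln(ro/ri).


dT = 204.8190 K
ln(ro/ri) = 1.0176
Q = 2*pi*11.9550*10.3810*204.8190 / 1.0176 = 156943.5006 W

156943.5006 W


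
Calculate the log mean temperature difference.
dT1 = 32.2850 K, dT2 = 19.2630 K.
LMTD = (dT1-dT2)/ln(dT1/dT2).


dT1/dT2 = 1.6760
ln(dT1/dT2) = 0.5164
LMTD = 13.0220 / 0.5164 = 25.2161 K

25.2161 K


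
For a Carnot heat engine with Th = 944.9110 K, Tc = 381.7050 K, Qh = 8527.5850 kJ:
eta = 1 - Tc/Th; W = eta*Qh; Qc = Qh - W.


eta = 1 - 381.7050/944.9110 = 0.5960
W = 0.5960 * 8527.5850 = 5082.7930 kJ
Qc = 8527.5850 - 5082.7930 = 3444.7920 kJ

eta = 59.6041%, W = 5082.7930 kJ, Qc = 3444.7920 kJ


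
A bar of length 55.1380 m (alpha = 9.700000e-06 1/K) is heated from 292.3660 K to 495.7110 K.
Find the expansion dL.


dT = 203.3450 K
dL = 9.700000e-06 * 55.1380 * 203.3450 = 0.108757 m
L_final = 55.246757 m

dL = 0.108757 m


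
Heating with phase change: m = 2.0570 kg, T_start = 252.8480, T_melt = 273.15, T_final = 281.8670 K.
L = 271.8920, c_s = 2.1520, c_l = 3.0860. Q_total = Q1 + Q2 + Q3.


Q1 (sensible, solid) = 2.0570 * 2.1520 * 20.3020 = 89.8701 kJ
Q2 (latent) = 2.0570 * 271.8920 = 559.2818 kJ
Q3 (sensible, liquid) = 2.0570 * 3.0860 * 8.7170 = 55.3347 kJ
Q_total = 704.4866 kJ

704.4866 kJ


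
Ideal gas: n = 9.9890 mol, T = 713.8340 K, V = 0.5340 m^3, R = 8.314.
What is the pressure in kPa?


P = nRT/V = 9.9890 * 8.314 * 713.8340 / 0.5340
= 59282.8758 / 0.5340 = 111016.6213 Pa = 111.0166 kPa

111.0166 kPa


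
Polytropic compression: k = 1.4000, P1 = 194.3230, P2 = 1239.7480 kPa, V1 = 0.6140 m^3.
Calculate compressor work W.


(k-1)/k = 0.2857
(P2/P1)^exp = 1.6980
W = 3.5000 * 194.3230 * 0.6140 * (1.6980 - 1) = 291.4976 kJ

291.4976 kJ


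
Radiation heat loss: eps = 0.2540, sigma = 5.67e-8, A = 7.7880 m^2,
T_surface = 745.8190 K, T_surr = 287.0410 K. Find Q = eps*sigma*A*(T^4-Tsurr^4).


T^4 = 3.0941e+11
Tsurr^4 = 6.7885e+09
Q = 0.2540 * 5.67e-8 * 7.7880 * 3.0262e+11 = 33942.3469 W

33942.3469 W


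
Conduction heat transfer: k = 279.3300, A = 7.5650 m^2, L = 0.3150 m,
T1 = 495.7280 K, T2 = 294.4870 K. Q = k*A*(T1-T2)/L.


dT = 201.2410 K
Q = 279.3300 * 7.5650 * 201.2410 / 0.3150 = 1349995.8290 W

1349995.8290 W


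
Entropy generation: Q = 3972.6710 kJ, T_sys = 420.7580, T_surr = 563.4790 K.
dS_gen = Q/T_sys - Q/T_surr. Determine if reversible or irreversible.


dS_sys = 3972.6710/420.7580 = 9.4417 kJ/K
dS_surr = -3972.6710/563.4790 = -7.0503 kJ/K
dS_gen = 9.4417 - 7.0503 = 2.3914 kJ/K (irreversible)

dS_gen = 2.3914 kJ/K, irreversible


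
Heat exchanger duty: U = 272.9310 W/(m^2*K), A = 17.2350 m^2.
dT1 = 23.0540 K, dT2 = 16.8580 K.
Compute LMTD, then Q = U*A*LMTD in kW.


LMTD = 19.7946 K
Q = 272.9310 * 17.2350 * 19.7946 = 93113.3270 W = 93.1133 kW

93.1133 kW


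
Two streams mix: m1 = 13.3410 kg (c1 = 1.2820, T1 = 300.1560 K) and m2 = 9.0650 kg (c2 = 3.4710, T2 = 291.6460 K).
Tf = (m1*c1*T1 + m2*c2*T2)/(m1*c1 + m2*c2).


num = 14310.1458
den = 48.5678
Tf = 294.6428 K

294.6428 K


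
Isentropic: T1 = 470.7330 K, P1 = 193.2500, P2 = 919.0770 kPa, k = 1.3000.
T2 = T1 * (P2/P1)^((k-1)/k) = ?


(k-1)/k = 0.2308
(P2/P1)^exp = 1.4331
T2 = 470.7330 * 1.4331 = 674.6197 K

674.6197 K


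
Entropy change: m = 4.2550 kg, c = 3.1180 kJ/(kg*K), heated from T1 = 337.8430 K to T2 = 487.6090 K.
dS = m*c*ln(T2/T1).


T2/T1 = 1.4433
ln(T2/T1) = 0.3669
dS = 4.2550 * 3.1180 * 0.3669 = 4.8681 kJ/K

4.8681 kJ/K


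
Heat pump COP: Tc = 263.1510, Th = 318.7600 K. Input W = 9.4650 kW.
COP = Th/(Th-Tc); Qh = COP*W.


COP = 318.7600 / 55.6090 = 5.7322
Qh = 5.7322 * 9.4650 = 54.2549 kW

COP = 5.7322, Qh = 54.2549 kW


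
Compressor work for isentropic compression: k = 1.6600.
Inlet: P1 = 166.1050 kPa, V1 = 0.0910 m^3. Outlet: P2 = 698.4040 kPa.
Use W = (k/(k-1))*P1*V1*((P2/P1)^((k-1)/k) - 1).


(k-1)/k = 0.3976
(P2/P1)^exp = 1.7701
W = 2.5152 * 166.1050 * 0.0910 * (1.7701 - 1) = 29.2759 kJ

29.2759 kJ


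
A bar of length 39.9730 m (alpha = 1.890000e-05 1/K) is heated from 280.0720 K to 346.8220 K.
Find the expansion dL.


dT = 66.7500 K
dL = 1.890000e-05 * 39.9730 * 66.7500 = 0.050429 m
L_final = 40.023429 m

dL = 0.050429 m


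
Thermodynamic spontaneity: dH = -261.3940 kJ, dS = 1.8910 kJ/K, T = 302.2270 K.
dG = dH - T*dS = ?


T*dS = 302.2270 * 1.8910 = 571.5113 kJ
dG = -261.3940 - 571.5113 = -832.9053 kJ (spontaneous)

dG = -832.9053 kJ, spontaneous


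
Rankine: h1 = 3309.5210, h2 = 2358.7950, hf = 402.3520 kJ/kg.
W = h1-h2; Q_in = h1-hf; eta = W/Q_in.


W = 950.7260 kJ/kg
Q_in = 2907.1690 kJ/kg
eta = 0.3270 = 32.7028%

eta = 32.7028%


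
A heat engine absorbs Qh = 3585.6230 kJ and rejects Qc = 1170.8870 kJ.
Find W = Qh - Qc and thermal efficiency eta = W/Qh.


W = 3585.6230 - 1170.8870 = 2414.7360 kJ
eta = 2414.7360 / 3585.6230 = 0.6734 = 67.3449%

W = 2414.7360 kJ, eta = 67.3449%


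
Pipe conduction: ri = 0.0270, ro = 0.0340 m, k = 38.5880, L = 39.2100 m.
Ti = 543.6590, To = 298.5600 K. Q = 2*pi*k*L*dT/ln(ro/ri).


dT = 245.0990 K
ln(ro/ri) = 0.2305
Q = 2*pi*38.5880*39.2100*245.0990 / 0.2305 = 1.0108e+07 W

1.0108e+07 W
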